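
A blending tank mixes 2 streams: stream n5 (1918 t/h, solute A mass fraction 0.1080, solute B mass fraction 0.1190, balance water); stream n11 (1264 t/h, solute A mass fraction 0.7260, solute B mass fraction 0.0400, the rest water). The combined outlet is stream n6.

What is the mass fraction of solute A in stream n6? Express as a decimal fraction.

0.3535

Total flow out = 1918 + 1264 = 3182 t/h.
solute A in = 1918×0.108 + 1264×0.726 = 1124.8 t/h.
solute A mass fraction in n6 = 1124.8/3182 = 0.3535.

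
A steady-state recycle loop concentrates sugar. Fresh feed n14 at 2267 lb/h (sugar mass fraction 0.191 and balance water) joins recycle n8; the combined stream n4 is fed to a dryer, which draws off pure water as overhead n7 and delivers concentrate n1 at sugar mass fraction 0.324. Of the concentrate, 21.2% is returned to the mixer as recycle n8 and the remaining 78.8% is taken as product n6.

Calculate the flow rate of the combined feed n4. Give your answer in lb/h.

Overall sugar balance (none leaves overhead): sugar in fresh feed = sugar in product, i.e. 2267×0.191 = (1−0.212)·n1·0.324.
n1 = 433/(0.324×0.788) = 1696 lb/h.
Recycle n8 = 0.212×1696 = 359.54 lb/h.
Combined feed n4 = 2267 + 359.54 = 2626.5 lb/h.

2627 lb/h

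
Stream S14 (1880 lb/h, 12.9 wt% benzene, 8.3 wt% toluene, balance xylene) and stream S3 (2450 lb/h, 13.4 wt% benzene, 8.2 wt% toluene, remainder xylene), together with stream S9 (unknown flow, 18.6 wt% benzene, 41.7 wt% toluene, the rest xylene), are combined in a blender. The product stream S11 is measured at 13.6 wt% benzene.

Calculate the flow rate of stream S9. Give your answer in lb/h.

361.2 lb/h

Let S9 be the unknown flow. Total out = 4330 + S9.
benzene balance: 570.82 + 0.186·S9 = 0.136·(4330 + S9)
(0.186 − 0.136)·S9 = 0.136×4330 − 570.82 = 18.06
S9 = 18.06 / 0.050 = 361.2 lb/h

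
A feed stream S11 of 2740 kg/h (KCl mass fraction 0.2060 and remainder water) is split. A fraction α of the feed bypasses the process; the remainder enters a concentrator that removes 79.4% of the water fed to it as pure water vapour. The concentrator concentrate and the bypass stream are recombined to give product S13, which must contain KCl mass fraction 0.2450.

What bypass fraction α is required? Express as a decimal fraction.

0.748

All 2740×0.206 = 564.44 kg/h of KCl reaches S13, so S13 = 564.44/0.245 = 2303.8 kg/h and vapour = 436.16 kg/h.
The evaporator receives (1−α)·2740 of feed at 0.794 water and removes 0.794 of that water:
0.794×0.794×(1−α)×2740 = 436.16
(1−α) = 436.16/1727.4 = 0.2525;  α = 0.7475.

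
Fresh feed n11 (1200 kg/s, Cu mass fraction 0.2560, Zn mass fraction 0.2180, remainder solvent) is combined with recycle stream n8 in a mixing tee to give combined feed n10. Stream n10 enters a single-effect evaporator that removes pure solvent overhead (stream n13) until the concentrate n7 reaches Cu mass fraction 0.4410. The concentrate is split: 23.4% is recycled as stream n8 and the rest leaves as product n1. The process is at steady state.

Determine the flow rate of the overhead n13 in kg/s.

503.4 kg/s

Overall Cu balance (none leaves overhead): Cu in fresh feed = Cu in product, i.e. 1200×0.256 = (1−0.234)·n7·0.441.
n7 = 307.2/(0.441×0.766) = 909.4 kg/s.
Recycle n8 = 0.234×909.4 = 212.8 kg/s.
Combined feed n10 = 1200 + 212.8 = 1412.8 kg/s.
Overhead n13 = n10 − n7 = 1412.8 − 909.4 = 503.4 kg/s.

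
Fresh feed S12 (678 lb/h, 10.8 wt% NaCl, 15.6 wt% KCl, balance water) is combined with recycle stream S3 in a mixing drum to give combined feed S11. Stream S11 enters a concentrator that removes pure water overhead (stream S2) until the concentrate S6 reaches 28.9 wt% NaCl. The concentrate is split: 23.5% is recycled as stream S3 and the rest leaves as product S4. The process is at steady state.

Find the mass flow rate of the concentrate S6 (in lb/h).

331.2 lb/h

Overall NaCl balance (none leaves overhead): NaCl in fresh feed = NaCl in product, i.e. 678×0.108 = (1−0.235)·S6·0.289.
S6 = 73.224/(0.289×0.765) = 331.2 lb/h.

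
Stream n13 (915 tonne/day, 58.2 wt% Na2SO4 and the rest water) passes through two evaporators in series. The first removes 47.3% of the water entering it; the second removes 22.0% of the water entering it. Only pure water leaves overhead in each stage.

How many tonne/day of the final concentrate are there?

689.7 tonne/day

water in feed = 915×0.418 = 382.47 tonne/day.
After stage 1: water left = (1−0.473)×382.47 = 201.56; stream total = 734.09 tonne/day.
After stage 2: water left = (1−0.220)×201.56 = 157.22; final concentrate = 689.75 tonne/day.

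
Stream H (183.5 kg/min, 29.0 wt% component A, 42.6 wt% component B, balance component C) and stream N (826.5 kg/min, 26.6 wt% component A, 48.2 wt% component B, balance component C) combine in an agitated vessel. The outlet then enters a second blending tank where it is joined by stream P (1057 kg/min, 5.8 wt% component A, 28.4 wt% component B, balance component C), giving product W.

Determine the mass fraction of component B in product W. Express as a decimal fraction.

0.3758

Overall, product flow = 2067 kg/min.
component B in = 183.5×0.426 + 826.5×0.482 + 1057×0.284 = 776.73 kg/min.
component B fraction in W = 0.3758.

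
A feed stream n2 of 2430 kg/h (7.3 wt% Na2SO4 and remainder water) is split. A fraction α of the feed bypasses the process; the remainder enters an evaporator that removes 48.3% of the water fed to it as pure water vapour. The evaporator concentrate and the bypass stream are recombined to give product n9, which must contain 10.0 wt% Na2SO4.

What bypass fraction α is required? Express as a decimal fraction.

All 2430×0.073 = 177.39 kg/h of Na2SO4 reaches n9, so n9 = 177.39/0.100 = 1773.9 kg/h and vapour = 656.1 kg/h.
The evaporator receives (1−α)·2430 of feed at 0.927 water and removes 0.483 of that water:
0.483×0.927×(1−α)×2430 = 656.1
(1−α) = 656.1/1088 = 0.6030;  α = 0.3970.

0.397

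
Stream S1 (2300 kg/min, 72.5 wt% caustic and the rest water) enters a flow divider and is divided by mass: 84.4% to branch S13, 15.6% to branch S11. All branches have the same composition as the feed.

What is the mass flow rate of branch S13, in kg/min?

1941 kg/min

Branch S13 flow = 0.844×2300 = 1941.2 kg/min.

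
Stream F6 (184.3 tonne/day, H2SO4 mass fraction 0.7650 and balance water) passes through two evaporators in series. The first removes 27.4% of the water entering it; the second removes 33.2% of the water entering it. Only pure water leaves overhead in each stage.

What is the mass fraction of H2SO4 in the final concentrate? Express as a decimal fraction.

water in feed = 184.3×0.235 = 43.31 tonne/day.
After stage 1: water left = (1−0.274)×43.31 = 31.443; stream total = 172.43 tonne/day.
After stage 2: water left = (1−0.332)×31.443 = 21.004; final concentrate = 161.99 tonne/day.
H2SO4 fraction = 140.99/161.99 = 0.8703.

0.8703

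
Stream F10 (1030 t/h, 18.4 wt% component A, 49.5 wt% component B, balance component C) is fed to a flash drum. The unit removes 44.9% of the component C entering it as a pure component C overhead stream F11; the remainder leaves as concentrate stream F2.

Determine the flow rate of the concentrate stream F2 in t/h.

881.5 t/h

component C entering = 1030×0.321 = 330.63 t/h; overhead removed = 0.449×330.63 = 148.45 t/h.
Concentrate = 1030 − 148.45 = 881.55 t/h.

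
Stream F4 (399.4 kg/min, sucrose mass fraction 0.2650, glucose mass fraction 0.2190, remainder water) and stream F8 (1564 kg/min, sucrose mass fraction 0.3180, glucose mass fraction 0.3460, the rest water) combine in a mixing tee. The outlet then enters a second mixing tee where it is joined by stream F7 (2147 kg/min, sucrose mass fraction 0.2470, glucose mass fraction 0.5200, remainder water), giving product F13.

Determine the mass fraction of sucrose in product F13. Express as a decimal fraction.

Overall, product flow = 4110.4 kg/min.
sucrose in = 399.4×0.265 + 1564×0.318 + 2147×0.247 = 1133.5 kg/min.
sucrose fraction in F13 = 0.2758.

0.2758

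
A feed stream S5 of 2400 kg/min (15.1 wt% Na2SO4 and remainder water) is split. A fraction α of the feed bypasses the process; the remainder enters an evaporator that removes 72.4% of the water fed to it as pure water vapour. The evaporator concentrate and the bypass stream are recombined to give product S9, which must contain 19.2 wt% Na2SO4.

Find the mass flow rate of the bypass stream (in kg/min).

1566 kg/min

All 2400×0.151 = 362.4 kg/min of Na2SO4 reaches S9, so S9 = 362.4/0.192 = 1887.5 kg/min and vapour = 512.5 kg/min.
The evaporator receives (1−α)·2400 of feed at 0.849 water and removes 0.724 of that water:
0.724×0.849×(1−α)×2400 = 512.5
(1−α) = 512.5/1475.2 = 0.3474;  α = 0.6526.
Bypass flow = 0.6526×2400 = 1566.2 kg/min.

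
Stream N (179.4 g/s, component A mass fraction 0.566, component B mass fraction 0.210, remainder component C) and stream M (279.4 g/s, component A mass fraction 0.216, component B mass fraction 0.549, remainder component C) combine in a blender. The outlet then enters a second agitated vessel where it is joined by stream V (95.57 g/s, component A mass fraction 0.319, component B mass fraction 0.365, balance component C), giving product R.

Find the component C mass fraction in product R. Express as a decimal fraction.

0.245

Overall, product flow = 554.37 g/s.
component C in = 179.4×0.224 + 279.4×0.235 + 95.57×0.316 = 136.04 g/s.
component C fraction in R = 0.245.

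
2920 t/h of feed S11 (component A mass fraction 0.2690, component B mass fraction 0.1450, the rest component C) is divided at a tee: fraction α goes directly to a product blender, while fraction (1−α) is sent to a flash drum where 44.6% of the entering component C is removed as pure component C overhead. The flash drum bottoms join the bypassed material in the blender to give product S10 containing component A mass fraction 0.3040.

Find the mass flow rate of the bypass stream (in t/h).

1634 t/h

All 2920×0.269 = 785.48 t/h of component A reaches S10, so S10 = 785.48/0.304 = 2583.8 t/h and vapour = 336.18 t/h.
The evaporator receives (1−α)·2920 of feed at 0.586 component C and removes 0.446 of that component C:
0.446×0.586×(1−α)×2920 = 336.18
(1−α) = 336.18/763.16 = 0.4405;  α = 0.5595.
Bypass flow = 0.5595×2920 = 1633.7 t/h.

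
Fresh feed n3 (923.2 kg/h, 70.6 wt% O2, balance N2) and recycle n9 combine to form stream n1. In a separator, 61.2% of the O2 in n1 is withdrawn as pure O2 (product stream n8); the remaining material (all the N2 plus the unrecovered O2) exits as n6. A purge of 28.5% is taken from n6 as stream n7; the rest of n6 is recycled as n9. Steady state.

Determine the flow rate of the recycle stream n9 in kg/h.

N2 enters only via n3 and leaves only via the purge: 923.2×0.294 = 0.285×(N2 in n6), and the separator passes all N2, so N2 in n1 = N2 in n6 = 952.35 kg/h.
O2 in n1: m_A = 923.2×0.706 + (1−0.285)·(1−0.612)·m_A, so m_A = 651.78/0.7226 = 902.02 kg/h.
n6 = (1−0.612)×902.02 + 952.35 = 1302.3 kg/h.
Recycle n9 = (1−0.285)×1302.3 = 931.17 kg/h.

931.2 kg/h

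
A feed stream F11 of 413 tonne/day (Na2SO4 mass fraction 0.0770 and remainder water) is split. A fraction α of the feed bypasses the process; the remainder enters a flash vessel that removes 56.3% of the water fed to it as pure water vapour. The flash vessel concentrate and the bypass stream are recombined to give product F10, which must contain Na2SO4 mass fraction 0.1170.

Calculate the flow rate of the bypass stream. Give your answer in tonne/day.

141.3 tonne/day

All 413×0.077 = 31.801 tonne/day of Na2SO4 reaches F10, so F10 = 31.801/0.117 = 271.8 tonne/day and vapour = 141.2 tonne/day.
The evaporator receives (1−α)·413 of feed at 0.923 water and removes 0.563 of that water:
0.563×0.923×(1−α)×413 = 141.2
(1−α) = 141.2/214.62 = 0.6579;  α = 0.3421.
Bypass flow = 0.3421×413 = 141.28 tonne/day.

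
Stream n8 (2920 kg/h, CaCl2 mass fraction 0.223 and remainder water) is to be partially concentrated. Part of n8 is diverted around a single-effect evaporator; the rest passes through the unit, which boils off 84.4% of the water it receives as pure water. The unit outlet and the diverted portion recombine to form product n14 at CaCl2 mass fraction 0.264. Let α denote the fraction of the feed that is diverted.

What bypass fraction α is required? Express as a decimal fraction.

All 2920×0.223 = 651.16 kg/h of CaCl2 reaches n14, so n14 = 651.16/0.264 = 2466.5 kg/h and vapour = 453.48 kg/h.
The evaporator receives (1−α)·2920 of feed at 0.777 water and removes 0.844 of that water:
0.844×0.777×(1−α)×2920 = 453.48
(1−α) = 453.48/1914.9 = 0.2368;  α = 0.7632.

0.763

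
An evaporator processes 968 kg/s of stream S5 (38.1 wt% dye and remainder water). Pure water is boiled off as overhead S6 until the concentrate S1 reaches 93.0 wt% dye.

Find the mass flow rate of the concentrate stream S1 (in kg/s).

396.6 kg/s

dye is conserved: 968×0.381 = 368.81 kg/s all reports to the concentrate.
Concentrate = 368.81/(target fraction) = 396.57 kg/s.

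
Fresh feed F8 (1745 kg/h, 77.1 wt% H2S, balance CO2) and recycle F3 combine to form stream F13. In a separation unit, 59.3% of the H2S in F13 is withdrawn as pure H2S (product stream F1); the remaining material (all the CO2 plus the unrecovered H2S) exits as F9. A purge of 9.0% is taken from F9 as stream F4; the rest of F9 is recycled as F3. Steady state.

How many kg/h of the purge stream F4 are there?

477.9 kg/h

CO2 enters only via F8 and leaves only via the purge: 1745×0.229 = 0.090×(CO2 in F9), and the separation unit passes all CO2, so CO2 in F13 = CO2 in F9 = 4440.1 kg/h.
H2S in F13: m_A = 1745×0.771 + (1−0.090)·(1−0.593)·m_A, so m_A = 1345.4/0.6296 = 2136.8 kg/h.
F9 = (1−0.593)×2136.8 + 4440.1 = 5309.7 kg/h.
Purge F4 = 0.090×5309.7 = 477.88 kg/h.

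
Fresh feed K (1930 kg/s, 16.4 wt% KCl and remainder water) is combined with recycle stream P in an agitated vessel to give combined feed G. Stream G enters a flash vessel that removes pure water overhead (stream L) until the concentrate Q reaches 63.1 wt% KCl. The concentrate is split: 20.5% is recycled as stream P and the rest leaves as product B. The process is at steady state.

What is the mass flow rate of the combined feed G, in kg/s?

Overall KCl balance (none leaves overhead): KCl in fresh feed = KCl in product, i.e. 1930×0.164 = (1−0.205)·Q·0.631.
Q = 316.52/(0.631×0.795) = 630.96 kg/s.
Recycle P = 0.205×630.96 = 129.35 kg/s.
Combined feed G = 1930 + 129.35 = 2059.3 kg/s.

2059 kg/s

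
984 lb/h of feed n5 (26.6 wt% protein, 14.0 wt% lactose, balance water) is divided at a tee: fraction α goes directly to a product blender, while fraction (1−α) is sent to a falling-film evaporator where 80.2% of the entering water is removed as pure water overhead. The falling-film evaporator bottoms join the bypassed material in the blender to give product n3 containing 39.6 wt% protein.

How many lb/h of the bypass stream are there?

All 984×0.266 = 261.74 lb/h of protein reaches n3, so n3 = 261.74/0.396 = 660.97 lb/h and vapour = 323.03 lb/h.
The evaporator receives (1−α)·984 of feed at 0.594 water and removes 0.802 of that water:
0.802×0.594×(1−α)×984 = 323.03
(1−α) = 323.03/468.77 = 0.6891;  α = 0.3109.
Bypass flow = 0.3109×984 = 305.92 lb/h.

305.9 lb/h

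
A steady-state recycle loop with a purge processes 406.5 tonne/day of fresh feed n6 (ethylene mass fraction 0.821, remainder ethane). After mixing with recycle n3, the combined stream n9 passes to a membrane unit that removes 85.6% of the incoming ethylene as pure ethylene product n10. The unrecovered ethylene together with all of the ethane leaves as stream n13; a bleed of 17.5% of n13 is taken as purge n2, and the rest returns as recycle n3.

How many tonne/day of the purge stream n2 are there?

82.31 tonne/day

ethane enters only via n6 and leaves only via the purge: 406.5×0.179 = 0.175×(ethane in n13), and the membrane unit passes all ethane, so ethane in n9 = ethane in n13 = 415.79 tonne/day.
ethylene in n9: m_A = 406.5×0.821 + (1−0.175)·(1−0.856)·m_A, so m_A = 333.74/0.8812 = 378.73 tonne/day.
n13 = (1−0.856)×378.73 + 415.79 = 470.33 tonne/day.
Purge n2 = 0.175×470.33 = 82.307 tonne/day.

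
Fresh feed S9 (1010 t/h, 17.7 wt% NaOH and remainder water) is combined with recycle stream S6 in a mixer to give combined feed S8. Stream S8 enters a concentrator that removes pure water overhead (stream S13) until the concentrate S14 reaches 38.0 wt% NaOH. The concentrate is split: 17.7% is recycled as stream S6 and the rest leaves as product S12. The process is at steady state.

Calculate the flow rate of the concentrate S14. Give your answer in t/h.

Overall NaOH balance (none leaves overhead): NaOH in fresh feed = NaOH in product, i.e. 1010×0.177 = (1−0.177)·S14·0.380.
S14 = 178.77/(0.380×0.823) = 571.62 t/h.

571.6 t/h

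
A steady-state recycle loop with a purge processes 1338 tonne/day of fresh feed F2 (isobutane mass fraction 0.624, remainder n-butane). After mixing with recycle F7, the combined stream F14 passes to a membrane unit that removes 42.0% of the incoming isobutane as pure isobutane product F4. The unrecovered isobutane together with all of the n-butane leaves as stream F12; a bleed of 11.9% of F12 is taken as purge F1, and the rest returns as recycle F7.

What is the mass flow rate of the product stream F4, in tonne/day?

isobutane in F14: m_A = 1338×0.624 + (1−0.119)·(1−0.420)·m_A, so m_A = 834.91/0.4890 = 1707.3 tonne/day.
Product F4 = 0.420×1707.3 = 717.07 tonne/day.

717.1 tonne/day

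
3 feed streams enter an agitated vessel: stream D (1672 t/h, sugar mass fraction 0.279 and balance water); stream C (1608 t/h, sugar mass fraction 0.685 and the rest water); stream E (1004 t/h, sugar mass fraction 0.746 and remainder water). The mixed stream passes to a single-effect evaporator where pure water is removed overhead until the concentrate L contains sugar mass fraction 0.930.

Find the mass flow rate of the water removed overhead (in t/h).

sugar entering = 1672×0.279 + 1608×0.685 + 1004×0.746 = 2317 t/h.
All sugar reports to L, so L = 2317/0.930 = 2491.3 t/h.
Total feed = 4284 t/h; overhead = 4284 − 2491.3 = 1792.7 t/h.

1793 t/h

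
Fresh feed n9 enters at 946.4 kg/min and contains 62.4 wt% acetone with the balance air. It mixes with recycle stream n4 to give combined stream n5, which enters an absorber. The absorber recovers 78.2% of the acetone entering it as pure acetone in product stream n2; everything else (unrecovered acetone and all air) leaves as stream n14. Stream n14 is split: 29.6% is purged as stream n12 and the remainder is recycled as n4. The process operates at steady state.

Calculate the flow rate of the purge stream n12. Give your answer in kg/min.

400.9 kg/min

air enters only via n9 and leaves only via the purge: 946.4×0.376 = 0.296×(air in n14), and the absorber passes all air, so air in n5 = air in n14 = 1202.2 kg/min.
acetone in n5: m_A = 946.4×0.624 + (1−0.296)·(1−0.782)·m_A, so m_A = 590.55/0.8465 = 697.62 kg/min.
n14 = (1−0.782)×697.62 + 1202.2 = 1354.3 kg/min.
Purge n12 = 0.296×1354.3 = 400.86 kg/min.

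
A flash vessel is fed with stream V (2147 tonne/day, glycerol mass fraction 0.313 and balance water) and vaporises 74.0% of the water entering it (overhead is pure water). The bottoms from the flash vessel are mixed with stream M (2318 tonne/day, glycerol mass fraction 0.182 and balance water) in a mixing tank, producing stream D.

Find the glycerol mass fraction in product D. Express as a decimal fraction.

Vapour removed = 0.740×0.687×2147 = 1091.5 tonne/day; concentrate = 1055.5 tonne/day.
glycerol reaching the mixer = 672.01 (from concentrate) + 2318×0.182 = 1093.9 tonne/day.
Product flow = 1055.5 + 2318 = 3373.5 tonne/day; glycerol fraction = 0.324.

0.324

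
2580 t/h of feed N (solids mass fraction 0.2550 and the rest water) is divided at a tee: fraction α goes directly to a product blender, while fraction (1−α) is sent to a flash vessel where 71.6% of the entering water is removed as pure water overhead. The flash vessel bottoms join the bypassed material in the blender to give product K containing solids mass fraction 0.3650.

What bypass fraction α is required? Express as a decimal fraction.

0.435

All 2580×0.255 = 657.9 t/h of solids reaches K, so K = 657.9/0.365 = 1802.5 t/h and vapour = 777.53 t/h.
The evaporator receives (1−α)·2580 of feed at 0.745 water and removes 0.716 of that water:
0.716×0.745×(1−α)×2580 = 777.53
(1−α) = 777.53/1376.2 = 0.5650;  α = 0.4350.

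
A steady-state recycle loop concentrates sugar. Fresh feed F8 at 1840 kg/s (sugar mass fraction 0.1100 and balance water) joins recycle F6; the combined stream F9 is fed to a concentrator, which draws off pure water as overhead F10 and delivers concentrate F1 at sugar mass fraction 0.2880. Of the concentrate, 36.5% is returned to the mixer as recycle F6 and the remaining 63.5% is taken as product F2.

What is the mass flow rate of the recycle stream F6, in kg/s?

404 kg/s

Overall sugar balance (none leaves overhead): sugar in fresh feed = sugar in product, i.e. 1840×0.110 = (1−0.365)·F1·0.288.
F1 = 202.4/(0.288×0.635) = 1106.7 kg/s.
Recycle F6 = 0.365×1106.7 = 403.96 kg/s.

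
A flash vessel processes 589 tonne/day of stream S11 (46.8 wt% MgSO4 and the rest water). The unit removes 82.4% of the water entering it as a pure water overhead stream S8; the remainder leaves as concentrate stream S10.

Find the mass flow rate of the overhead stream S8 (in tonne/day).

258.2 tonne/day

water entering = 589×0.532 = 313.35 tonne/day; overhead removed = 0.824×313.35 = 258.2 tonne/day.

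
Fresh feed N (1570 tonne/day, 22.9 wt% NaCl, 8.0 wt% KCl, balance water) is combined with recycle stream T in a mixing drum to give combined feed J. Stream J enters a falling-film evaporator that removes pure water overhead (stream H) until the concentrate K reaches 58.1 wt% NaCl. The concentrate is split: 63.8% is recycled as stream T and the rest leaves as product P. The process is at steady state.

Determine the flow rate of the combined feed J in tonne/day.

2661 tonne/day

Overall NaCl balance (none leaves overhead): NaCl in fresh feed = NaCl in product, i.e. 1570×0.229 = (1−0.638)·K·0.581.
K = 359.53/(0.581×0.362) = 1709.4 tonne/day.
Recycle T = 0.638×1709.4 = 1090.6 tonne/day.
Combined feed J = 1570 + 1090.6 = 2660.6 tonne/day.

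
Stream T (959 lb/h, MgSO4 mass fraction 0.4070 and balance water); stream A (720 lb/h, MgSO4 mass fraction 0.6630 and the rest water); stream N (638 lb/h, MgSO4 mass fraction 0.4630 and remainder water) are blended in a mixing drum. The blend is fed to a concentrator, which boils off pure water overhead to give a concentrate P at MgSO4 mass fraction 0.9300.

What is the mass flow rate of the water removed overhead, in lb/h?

1066 lb/h

MgSO4 entering = 959×0.407 + 720×0.663 + 638×0.463 = 1163.1 lb/h.
All MgSO4 reports to P, so P = 1163.1/0.930 = 1250.6 lb/h.
Total feed = 2317 lb/h; overhead = 2317 − 1250.6 = 1066.4 lb/h.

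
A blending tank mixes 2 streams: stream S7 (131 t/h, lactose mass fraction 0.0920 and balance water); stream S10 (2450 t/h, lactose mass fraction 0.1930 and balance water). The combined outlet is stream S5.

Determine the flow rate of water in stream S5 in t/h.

water out = water in = 131×0.908 + 2450×0.807 = 2096.1 t/h.

2096 t/h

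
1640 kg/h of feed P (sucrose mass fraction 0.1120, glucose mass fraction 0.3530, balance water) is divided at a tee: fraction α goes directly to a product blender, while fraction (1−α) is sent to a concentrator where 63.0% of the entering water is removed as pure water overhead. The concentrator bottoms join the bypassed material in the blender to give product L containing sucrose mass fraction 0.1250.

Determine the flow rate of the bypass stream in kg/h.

All 1640×0.112 = 183.68 kg/h of sucrose reaches L, so L = 183.68/0.125 = 1469.4 kg/h and vapour = 170.56 kg/h.
The evaporator receives (1−α)·1640 of feed at 0.535 water and removes 0.630 of that water:
0.630×0.535×(1−α)×1640 = 170.56
(1−α) = 170.56/552.76 = 0.3086;  α = 0.6914.
Bypass flow = 0.6914×1640 = 1134 kg/h.

1134 kg/h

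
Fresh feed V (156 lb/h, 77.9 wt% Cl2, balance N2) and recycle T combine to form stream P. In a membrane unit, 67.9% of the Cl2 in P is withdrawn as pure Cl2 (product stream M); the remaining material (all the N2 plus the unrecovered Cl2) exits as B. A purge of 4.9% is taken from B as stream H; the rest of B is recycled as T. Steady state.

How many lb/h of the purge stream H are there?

N2 enters only via V and leaves only via the purge: 156×0.221 = 0.049×(N2 in B), and the membrane unit passes all N2, so N2 in P = N2 in B = 703.59 lb/h.
Cl2 in P: m_A = 156×0.779 + (1−0.049)·(1−0.679)·m_A, so m_A = 121.52/0.6947 = 174.92 lb/h.
B = (1−0.679)×174.92 + 703.59 = 759.74 lb/h.
Purge H = 0.049×759.74 = 37.227 lb/h.

37.23 lb/h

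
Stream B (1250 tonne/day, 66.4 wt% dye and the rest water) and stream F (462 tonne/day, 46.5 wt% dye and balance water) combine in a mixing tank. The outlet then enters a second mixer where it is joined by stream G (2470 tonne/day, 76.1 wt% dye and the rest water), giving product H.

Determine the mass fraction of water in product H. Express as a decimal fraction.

0.301

Overall, product flow = 4182 tonne/day.
water in = 1250×0.336 + 462×0.535 + 2470×0.239 = 1257.5 tonne/day.
water fraction in H = 0.301.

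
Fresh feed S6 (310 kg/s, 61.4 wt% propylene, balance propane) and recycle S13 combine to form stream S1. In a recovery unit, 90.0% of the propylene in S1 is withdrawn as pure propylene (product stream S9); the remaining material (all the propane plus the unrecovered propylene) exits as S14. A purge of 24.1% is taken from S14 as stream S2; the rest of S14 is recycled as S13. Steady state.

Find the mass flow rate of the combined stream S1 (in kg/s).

702.5 kg/s

propane enters only via S6 and leaves only via the purge: 310×0.386 = 0.241×(propane in S14), and the recovery unit passes all propane, so propane in S1 = propane in S14 = 496.51 kg/s.
propylene in S1: m_A = 310×0.614 + (1−0.241)·(1−0.900)·m_A, so m_A = 190.34/0.9241 = 205.97 kg/s.
S1 = 205.97 + 496.51 = 702.49 kg/s.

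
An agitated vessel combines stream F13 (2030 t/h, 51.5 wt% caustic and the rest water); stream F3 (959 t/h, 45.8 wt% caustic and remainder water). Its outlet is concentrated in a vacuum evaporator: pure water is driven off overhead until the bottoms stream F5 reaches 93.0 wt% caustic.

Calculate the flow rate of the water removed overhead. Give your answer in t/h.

1393 t/h

caustic entering = 2030×0.515 + 959×0.458 = 1484.7 t/h.
All caustic reports to F5, so F5 = 1484.7/0.930 = 1596.4 t/h.
Total feed = 2989 t/h; overhead = 2989 − 1596.4 = 1392.6 t/h.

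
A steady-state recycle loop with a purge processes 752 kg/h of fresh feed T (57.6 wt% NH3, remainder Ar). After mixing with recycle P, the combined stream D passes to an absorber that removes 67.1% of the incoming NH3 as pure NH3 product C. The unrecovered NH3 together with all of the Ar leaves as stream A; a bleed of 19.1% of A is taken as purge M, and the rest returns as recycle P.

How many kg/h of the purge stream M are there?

Ar enters only via T and leaves only via the purge: 752×0.424 = 0.191×(Ar in A), and the absorber passes all Ar, so Ar in D = Ar in A = 1669.4 kg/h.
NH3 in D: m_A = 752×0.576 + (1−0.191)·(1−0.671)·m_A, so m_A = 433.15/0.7338 = 590.25 kg/h.
A = (1−0.671)×590.25 + 1669.4 = 1863.6 kg/h.
Purge M = 0.191×1863.6 = 355.94 kg/h.

355.9 kg/h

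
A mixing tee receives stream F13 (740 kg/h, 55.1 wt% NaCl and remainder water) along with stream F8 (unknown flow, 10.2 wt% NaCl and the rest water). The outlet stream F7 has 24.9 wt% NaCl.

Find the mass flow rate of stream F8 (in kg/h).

Let F8 be the unknown flow. Total out = 740 + F8.
NaCl balance: 407.74 + 0.102·F8 = 0.249·(740 + F8)
(0.102 − 0.249)·F8 = 0.249×740 − 407.74 = -223.48
F8 = -223.48 / -0.147 = 1520.3 kg/h

1520 kg/h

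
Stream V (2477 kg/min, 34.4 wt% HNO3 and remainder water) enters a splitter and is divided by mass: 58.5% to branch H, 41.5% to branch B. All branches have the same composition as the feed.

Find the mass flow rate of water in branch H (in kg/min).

Branch H total = 0.585×2477 = 1449 kg/min.
water in H = 0.656×1449 = 950.57 kg/min.

950.6 kg/min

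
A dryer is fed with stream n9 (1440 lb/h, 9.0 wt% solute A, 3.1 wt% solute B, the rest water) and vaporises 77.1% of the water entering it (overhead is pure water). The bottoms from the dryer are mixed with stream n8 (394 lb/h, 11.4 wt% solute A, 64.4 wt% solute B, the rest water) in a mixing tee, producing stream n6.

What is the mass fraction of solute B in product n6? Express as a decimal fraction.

0.348

Vapour removed = 0.771×0.879×1440 = 975.9 lb/h; concentrate = 464.1 lb/h.
solute B reaching the mixer = 44.64 (from concentrate) + 394×0.644 = 298.38 lb/h.
Product flow = 464.1 + 394 = 858.1 lb/h; solute B fraction = 0.348.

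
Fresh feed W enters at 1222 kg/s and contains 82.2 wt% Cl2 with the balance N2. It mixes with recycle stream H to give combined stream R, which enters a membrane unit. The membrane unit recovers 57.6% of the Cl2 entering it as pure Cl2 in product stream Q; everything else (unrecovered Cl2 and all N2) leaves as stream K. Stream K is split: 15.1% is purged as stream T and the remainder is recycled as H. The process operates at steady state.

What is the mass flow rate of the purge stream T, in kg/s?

318 kg/s

N2 enters only via W and leaves only via the purge: 1222×0.178 = 0.151×(N2 in K), and the membrane unit passes all N2, so N2 in R = N2 in K = 1440.5 kg/s.
Cl2 in R: m_A = 1222×0.822 + (1−0.151)·(1−0.576)·m_A, so m_A = 1004.5/0.6400 = 1569.4 kg/s.
K = (1−0.576)×1569.4 + 1440.5 = 2105.9 kg/s.
Purge T = 0.151×2105.9 = 318 kg/s.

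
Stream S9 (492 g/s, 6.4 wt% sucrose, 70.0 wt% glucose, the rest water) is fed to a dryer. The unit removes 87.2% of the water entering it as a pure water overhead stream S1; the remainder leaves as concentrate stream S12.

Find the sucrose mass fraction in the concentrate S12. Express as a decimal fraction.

sucrose is not removed: 492×0.064 = 31.488 g/s of sucrose enters S12.
water entering = 492×0.236 = 116.11 g/s; overhead removed = 0.872×116.11 = 101.25 g/s.
Concentrate = 492 − 101.25 = 390.75 g/s.
Mass fraction = 31.488/390.75 = 0.081.

0.081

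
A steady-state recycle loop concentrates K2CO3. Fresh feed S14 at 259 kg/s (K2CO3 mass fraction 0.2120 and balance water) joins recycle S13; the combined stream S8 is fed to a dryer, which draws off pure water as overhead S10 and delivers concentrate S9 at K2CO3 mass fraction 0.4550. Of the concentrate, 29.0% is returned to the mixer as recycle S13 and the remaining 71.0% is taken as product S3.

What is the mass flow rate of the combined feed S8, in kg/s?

308.3 kg/s

Overall K2CO3 balance (none leaves overhead): K2CO3 in fresh feed = K2CO3 in product, i.e. 259×0.212 = (1−0.290)·S9·0.455.
S9 = 54.908/(0.455×0.710) = 169.97 kg/s.
Recycle S13 = 0.290×169.97 = 49.291 kg/s.
Combined feed S8 = 259 + 49.291 = 308.29 kg/s.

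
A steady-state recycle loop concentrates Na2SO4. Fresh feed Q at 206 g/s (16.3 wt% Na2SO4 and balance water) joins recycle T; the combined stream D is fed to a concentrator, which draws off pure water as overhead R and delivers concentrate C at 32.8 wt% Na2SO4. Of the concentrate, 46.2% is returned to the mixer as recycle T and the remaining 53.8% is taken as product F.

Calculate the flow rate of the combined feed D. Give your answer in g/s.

293.9 g/s

Overall Na2SO4 balance (none leaves overhead): Na2SO4 in fresh feed = Na2SO4 in product, i.e. 206×0.163 = (1−0.462)·C·0.328.
C = 33.578/(0.328×0.538) = 190.28 g/s.
Recycle T = 0.462×190.28 = 87.91 g/s.
Combined feed D = 206 + 87.91 = 293.91 g/s.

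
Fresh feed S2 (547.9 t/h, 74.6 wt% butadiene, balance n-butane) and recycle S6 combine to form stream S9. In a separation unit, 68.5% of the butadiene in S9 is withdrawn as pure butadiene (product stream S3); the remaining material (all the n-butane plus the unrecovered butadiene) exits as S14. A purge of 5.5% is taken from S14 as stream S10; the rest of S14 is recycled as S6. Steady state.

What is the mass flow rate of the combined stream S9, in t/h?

3112 t/h

n-butane enters only via S2 and leaves only via the purge: 547.9×0.254 = 0.055×(n-butane in S14), and the separation unit passes all n-butane, so n-butane in S9 = n-butane in S14 = 2530.3 t/h.
butadiene in S9: m_A = 547.9×0.746 + (1−0.055)·(1−0.685)·m_A, so m_A = 408.73/0.7023 = 581.97 t/h.
S9 = 581.97 + 2530.3 = 3112.3 t/h.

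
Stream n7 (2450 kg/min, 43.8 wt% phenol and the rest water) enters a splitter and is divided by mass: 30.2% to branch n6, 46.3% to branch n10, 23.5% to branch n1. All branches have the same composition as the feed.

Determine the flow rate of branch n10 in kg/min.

1134 kg/min

Branch n10 flow = 0.463×2450 = 1134.4 kg/min.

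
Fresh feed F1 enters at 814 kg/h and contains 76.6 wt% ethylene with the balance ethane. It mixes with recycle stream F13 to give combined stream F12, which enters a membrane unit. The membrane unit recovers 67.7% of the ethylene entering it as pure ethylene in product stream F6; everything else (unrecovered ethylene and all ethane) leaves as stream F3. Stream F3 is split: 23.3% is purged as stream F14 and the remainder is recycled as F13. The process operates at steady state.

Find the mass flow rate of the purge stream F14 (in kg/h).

ethane enters only via F1 and leaves only via the purge: 814×0.234 = 0.233×(ethane in F3), and the membrane unit passes all ethane, so ethane in F12 = ethane in F3 = 817.49 kg/h.
ethylene in F12: m_A = 814×0.766 + (1−0.233)·(1−0.677)·m_A, so m_A = 623.52/0.7523 = 828.87 kg/h.
F3 = (1−0.677)×828.87 + 817.49 = 1085.2 kg/h.
Purge F14 = 0.233×1085.2 = 252.86 kg/h.

252.9 kg/h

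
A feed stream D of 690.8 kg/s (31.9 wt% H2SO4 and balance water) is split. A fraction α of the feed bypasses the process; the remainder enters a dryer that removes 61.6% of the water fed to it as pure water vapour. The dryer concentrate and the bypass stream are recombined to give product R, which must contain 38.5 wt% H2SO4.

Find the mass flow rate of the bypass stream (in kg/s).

All 690.8×0.319 = 220.37 kg/s of H2SO4 reaches R, so R = 220.37/0.385 = 572.38 kg/s and vapour = 118.42 kg/s.
The evaporator receives (1−α)·690.8 of feed at 0.681 water and removes 0.616 of that water:
0.616×0.681×(1−α)×690.8 = 118.42
(1−α) = 118.42/289.79 = 0.4087;  α = 0.5913.
Bypass flow = 0.5913×690.8 = 408.5 kg/s.

408.5 kg/s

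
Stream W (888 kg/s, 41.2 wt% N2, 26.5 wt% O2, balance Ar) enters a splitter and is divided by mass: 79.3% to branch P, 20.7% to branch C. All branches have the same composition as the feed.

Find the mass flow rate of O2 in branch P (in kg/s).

186.6 kg/s

Branch P total = 0.793×888 = 704.18 kg/s.
O2 in P = 0.265×704.18 = 186.61 kg/s.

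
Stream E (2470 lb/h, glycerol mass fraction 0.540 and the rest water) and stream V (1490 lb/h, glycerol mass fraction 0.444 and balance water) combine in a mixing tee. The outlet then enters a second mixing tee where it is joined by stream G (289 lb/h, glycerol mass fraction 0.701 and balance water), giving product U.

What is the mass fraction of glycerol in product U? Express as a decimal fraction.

0.517

Overall, product flow = 4249 lb/h.
glycerol in = 2470×0.540 + 1490×0.444 + 289×0.701 = 2197.9 lb/h.
glycerol fraction in U = 0.517.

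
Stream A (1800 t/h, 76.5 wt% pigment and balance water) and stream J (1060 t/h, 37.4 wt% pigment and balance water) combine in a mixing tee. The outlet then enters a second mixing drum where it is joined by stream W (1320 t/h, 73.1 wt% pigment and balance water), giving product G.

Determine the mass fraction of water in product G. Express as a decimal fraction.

Overall, product flow = 4180 t/h.
water in = 1800×0.235 + 1060×0.626 + 1320×0.269 = 1441.6 t/h.
water fraction in G = 0.3449.

0.3449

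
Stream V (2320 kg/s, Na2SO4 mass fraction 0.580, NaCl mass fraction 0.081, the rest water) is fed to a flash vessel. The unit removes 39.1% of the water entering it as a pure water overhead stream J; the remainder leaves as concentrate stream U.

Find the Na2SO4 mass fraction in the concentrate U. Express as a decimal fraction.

Na2SO4 is not removed: 2320×0.580 = 1345.6 kg/s of Na2SO4 enters U.
water entering = 2320×0.339 = 786.48 kg/s; overhead removed = 0.391×786.48 = 307.51 kg/s.
Concentrate = 2320 − 307.51 = 2012.5 kg/s.
Mass fraction = 1345.6/2012.5 = 0.669.

0.669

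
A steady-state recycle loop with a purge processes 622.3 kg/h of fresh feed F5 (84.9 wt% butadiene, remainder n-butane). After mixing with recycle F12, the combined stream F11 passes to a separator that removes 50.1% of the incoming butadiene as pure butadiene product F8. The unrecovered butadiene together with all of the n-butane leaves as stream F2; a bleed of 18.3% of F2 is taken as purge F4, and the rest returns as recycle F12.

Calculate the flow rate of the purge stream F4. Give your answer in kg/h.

n-butane enters only via F5 and leaves only via the purge: 622.3×0.151 = 0.183×(n-butane in F2), and the separator passes all n-butane, so n-butane in F11 = n-butane in F2 = 513.48 kg/h.
butadiene in F11: m_A = 622.3×0.849 + (1−0.183)·(1−0.501)·m_A, so m_A = 528.33/0.5923 = 891.98 kg/h.
F2 = (1−0.501)×891.98 + 513.48 = 958.58 kg/h.
Purge F4 = 0.183×958.58 = 175.42 kg/h.

175.4 kg/h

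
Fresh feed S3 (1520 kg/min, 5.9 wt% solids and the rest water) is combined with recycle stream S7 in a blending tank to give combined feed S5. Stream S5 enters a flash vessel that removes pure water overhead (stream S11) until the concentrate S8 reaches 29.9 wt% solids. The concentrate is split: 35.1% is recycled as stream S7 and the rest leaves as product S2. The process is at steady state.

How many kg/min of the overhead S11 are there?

1220 kg/min

Overall solids balance (none leaves overhead): solids in fresh feed = solids in product, i.e. 1520×0.059 = (1−0.351)·S8·0.299.
S8 = 89.68/(0.299×0.649) = 462.15 kg/min.
Recycle S7 = 0.351×462.15 = 162.21 kg/min.
Combined feed S5 = 1520 + 162.21 = 1682.2 kg/min.
Overhead S11 = S5 − S8 = 1682.2 − 462.15 = 1220.1 kg/min.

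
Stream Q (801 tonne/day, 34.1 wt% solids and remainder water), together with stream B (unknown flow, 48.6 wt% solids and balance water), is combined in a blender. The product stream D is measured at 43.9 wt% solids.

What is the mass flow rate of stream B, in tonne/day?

1670 tonne/day

Let B be the unknown flow. Total out = 801 + B.
solids balance: 273.14 + 0.486·B = 0.439·(801 + B)
(0.486 − 0.439)·B = 0.439×801 − 273.14 = 78.498
B = 78.498 / 0.047 = 1670.2 tonne/day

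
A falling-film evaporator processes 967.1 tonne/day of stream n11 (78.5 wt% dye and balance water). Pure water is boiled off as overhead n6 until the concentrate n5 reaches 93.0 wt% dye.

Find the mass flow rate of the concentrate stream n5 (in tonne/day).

dye is conserved: 967.1×0.785 = 759.17 tonne/day all reports to the concentrate.
Concentrate = 759.17/(target fraction) = 816.32 tonne/day.

816.3 tonne/day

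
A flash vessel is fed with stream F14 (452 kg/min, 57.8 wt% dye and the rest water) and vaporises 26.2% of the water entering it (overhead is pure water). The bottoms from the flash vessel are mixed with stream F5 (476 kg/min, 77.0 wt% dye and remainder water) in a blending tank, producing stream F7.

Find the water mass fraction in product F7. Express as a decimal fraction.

Vapour removed = 0.262×0.422×452 = 49.975 kg/min; concentrate = 402.03 kg/min.
water reaching the mixer = 140.77 (from concentrate) + 476×0.230 = 250.25 kg/min.
Product flow = 402.03 + 476 = 878.03 kg/min; water fraction = 0.285.

0.285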